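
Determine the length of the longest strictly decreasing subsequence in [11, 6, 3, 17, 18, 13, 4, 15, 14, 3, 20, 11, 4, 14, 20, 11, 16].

5

Let dp[i] be the longest decreasing subsequence ending at position i. Then dp = [1, 2, 3, 1, 1, 2, 3, 2, 3, 4, 1, 4, 5, 3, 1, 4, 2].
The maximum is 5; one witness is 17, 15, 14, 11, 4 at positions 4,8,9,12,13.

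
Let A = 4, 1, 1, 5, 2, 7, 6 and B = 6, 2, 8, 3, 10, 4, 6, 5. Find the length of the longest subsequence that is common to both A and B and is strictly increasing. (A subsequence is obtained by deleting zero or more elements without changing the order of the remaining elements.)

For each value that appears in both, track the longest common increasing run ending there.
The best achievable length is 2; one witness is 2, 6 (A-positions 5,7, B-positions 2,7).

2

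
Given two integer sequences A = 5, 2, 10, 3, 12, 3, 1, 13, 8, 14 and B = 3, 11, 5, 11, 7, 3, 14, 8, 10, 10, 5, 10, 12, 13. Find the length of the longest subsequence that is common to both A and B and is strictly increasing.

For each value that appears in both, track the longest common increasing run ending there.
The best achievable length is 4; one witness is 5, 10, 12, 13 (A-positions 1,3,5,8, B-positions 3,9,13,14).

4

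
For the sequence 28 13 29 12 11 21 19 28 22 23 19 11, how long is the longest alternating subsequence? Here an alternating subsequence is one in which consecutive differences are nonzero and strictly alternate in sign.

10

Track the best alternating length ending on an up-step vs a down-step at each position: up/down = 1/1, 1/2, 3/1, 1/4, 1/4, 5/4, 5/6, 7/4, 7/8, 9/8, 5/10, 1/10.
The maximum over both is 10; one such subsequence is 28, 13, 29, 12, 21, 19, 28, 22, 23, 19.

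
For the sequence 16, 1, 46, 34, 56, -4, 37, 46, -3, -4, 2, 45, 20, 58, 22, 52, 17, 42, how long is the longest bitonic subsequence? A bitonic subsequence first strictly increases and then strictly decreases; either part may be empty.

One longest bitonic subsequence is 16, 46, 56, 46, 45, 22, 17 (positions 1,3,5,8,12,15,17): it rises to 56 then falls. Length 7 is optimal.

7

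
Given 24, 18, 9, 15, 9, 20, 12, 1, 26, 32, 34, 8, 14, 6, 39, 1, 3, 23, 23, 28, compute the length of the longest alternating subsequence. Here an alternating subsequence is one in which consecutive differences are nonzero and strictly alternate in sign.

13

Track the best alternating length ending on an up-step vs a down-step at each position: up/down = 1/1, 1/2, 1/2, 3/2, 1/4, 5/2, 5/6, 1/6, 7/1, 7/1, 7/1, 7/8, 9/8, 7/10, 11/1, 1/12, 13/12, 13/12, 13/12, 13/12.
The maximum over both is 13; one such subsequence is 24, 9, 15, 9, 20, 12, 26, 8, 14, 6, 39, 1, 3.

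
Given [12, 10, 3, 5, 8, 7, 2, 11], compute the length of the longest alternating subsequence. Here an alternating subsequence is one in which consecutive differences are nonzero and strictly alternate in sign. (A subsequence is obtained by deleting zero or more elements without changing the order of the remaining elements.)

A longest alternating subsequence is 12, 3, 8, 7, 11 (positions 1,3,5,6,8); its 4 consecutive differences strictly alternate in sign, and length 5 is optimal.

5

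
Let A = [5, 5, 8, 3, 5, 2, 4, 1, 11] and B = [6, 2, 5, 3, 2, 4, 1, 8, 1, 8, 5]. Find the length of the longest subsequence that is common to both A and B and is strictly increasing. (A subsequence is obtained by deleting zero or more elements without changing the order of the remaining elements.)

2

A longest common strictly increasing subsequence is 2, 4 (length 2); it appears in order in both A and B, and no longer such subsequence exists.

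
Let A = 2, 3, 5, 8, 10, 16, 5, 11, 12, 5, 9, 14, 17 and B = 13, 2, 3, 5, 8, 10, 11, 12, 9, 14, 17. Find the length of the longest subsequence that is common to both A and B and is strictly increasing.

9

For each value that appears in both, track the longest common increasing run ending there.
The best achievable length is 9; one witness is 2, 3, 5, 8, 10, 11, 12, 14, 17 (A-positions 1,2,3,4,5,8,9,12,13, B-positions 2,3,4,5,6,7,8,10,11).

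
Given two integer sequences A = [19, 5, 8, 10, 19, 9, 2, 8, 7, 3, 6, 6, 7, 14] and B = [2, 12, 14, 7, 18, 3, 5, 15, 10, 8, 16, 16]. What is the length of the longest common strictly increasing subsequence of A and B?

2

A longest common strictly increasing subsequence is 2, 14 (length 2); it appears in order in both A and B, and no longer such subsequence exists.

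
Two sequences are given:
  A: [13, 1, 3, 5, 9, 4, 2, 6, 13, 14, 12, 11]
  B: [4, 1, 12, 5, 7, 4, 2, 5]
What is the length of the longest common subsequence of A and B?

A longest common subsequence is 1, 5, 4, 2 (length 4); the LCS DP confirms no longer common subsequence exists.

4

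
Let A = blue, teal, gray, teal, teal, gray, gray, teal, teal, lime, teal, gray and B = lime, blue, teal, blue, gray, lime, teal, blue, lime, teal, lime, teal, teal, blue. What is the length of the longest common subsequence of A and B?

A longest common subsequence is blue, teal, gray, teal, teal, teal, teal (length 7); the LCS DP confirms no longer common subsequence exists.

7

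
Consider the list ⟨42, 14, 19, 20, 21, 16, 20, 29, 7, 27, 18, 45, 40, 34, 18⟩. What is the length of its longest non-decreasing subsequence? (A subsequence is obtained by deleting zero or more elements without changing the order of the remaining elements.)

Scanning left to right, the best length ending at each element is: 42→1, 14→1, 19→2, 20→3, 21→4, 16→2, 20→4, 29→5, 7→1, 27→5, 18→3, 45→6, 40→6, 34→6, 18→4.
So the longest non-decreasing subsequence has length 6, e.g. 14, 19, 20, 21, 29, 45.

6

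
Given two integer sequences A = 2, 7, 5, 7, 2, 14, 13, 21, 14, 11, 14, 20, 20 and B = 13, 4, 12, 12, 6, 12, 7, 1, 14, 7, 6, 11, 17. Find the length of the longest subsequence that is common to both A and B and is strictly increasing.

2

For each value that appears in both, track the longest common increasing run ending there.
The best achievable length is 2; one witness is 7, 14 (A-positions 2,6, B-positions 7,9).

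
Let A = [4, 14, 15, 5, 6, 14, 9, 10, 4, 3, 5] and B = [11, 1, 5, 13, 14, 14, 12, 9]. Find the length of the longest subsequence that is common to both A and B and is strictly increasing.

For each value that appears in both, track the longest common increasing run ending there.
The best achievable length is 2; one witness is 5, 14 (A-positions 4,6, B-positions 3,5).

2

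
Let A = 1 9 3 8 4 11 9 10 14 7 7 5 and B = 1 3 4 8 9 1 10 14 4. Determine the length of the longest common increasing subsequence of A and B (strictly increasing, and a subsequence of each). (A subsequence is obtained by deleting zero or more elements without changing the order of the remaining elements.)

For each value that appears in both, track the longest common increasing run ending there.
The best achievable length is 6; one witness is 1, 3, 4, 9, 10, 14 (A-positions 1,3,5,7,8,9, B-positions 1,2,3,5,7,8).

6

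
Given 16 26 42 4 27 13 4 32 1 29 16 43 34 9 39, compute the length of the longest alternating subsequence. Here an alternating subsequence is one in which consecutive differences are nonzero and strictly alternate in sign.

Track the best alternating length ending on an up-step vs a down-step at each position: up/down = 1/1, 2/1, 2/1, 1/3, 4/3, 4/5, 1/5, 6/3, 1/7, 8/7, 8/9, 10/1, 10/11, 8/11, 12/11.
The maximum over both is 12; one such subsequence is 16, 26, 4, 27, 13, 32, 1, 29, 16, 43, 34, 39.

12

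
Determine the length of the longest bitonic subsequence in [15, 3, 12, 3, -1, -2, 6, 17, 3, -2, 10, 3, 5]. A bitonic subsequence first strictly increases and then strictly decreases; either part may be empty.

One longest bitonic subsequence is 15, 12, 6, 3, -2 (positions 1,3,7,9,10): it rises to 15 then falls. Length 5 is optimal.

5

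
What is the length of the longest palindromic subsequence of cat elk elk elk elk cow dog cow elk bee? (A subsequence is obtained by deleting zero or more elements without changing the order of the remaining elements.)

5

One longest palindromic subsequence is elk cow dog cow elk (positions 5,6,7,8,9); it reads the same forward and backward, and the interval DP gives dp[1][10] = 5.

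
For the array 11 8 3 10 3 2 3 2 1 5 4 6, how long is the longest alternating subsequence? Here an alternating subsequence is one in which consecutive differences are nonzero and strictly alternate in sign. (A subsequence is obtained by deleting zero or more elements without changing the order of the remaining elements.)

9

Track the best alternating length ending on an up-step vs a down-step at each position: up/down = 1/1, 1/2, 1/2, 3/2, 1/4, 1/4, 5/4, 1/6, 1/6, 7/4, 7/8, 9/4.
The maximum over both is 9; one such subsequence is 11, 8, 10, 2, 3, 2, 5, 4, 6.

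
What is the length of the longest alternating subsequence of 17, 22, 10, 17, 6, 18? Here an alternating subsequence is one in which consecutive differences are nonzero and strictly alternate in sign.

6

Track the best alternating length ending on an up-step vs a down-step at each position: up/down = 1/1, 2/1, 1/3, 4/3, 1/5, 6/3.
The maximum over both is 6; one such subsequence is 17, 22, 10, 17, 6, 18.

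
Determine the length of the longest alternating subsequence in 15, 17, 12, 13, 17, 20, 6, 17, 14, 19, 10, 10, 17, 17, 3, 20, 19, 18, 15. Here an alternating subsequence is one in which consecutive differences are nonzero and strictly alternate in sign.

Track the best alternating length ending on an up-step vs a down-step at each position: up/down = 1/1, 2/1, 1/3, 4/3, 4/1, 4/1, 1/5, 6/5, 6/7, 8/5, 6/9, 6/9, 10/9, 10/9, 1/11, 12/1, 12/13, 12/13, 12/13.
The maximum over both is 13; one such subsequence is 15, 17, 12, 13, 6, 17, 14, 19, 10, 17, 3, 20, 19.

13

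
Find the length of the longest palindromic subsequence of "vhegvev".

One longest palindromic subsequence is vevev (positions 1,3,5,6,7); it reads the same forward and backward, and the interval DP gives dp[1][7] = 5.

5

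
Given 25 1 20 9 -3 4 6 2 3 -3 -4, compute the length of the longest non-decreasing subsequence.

3

One longest non-decreasing subsequence is 1, 4, 6 (positions 2,6,7), of length 3; no longer one exists.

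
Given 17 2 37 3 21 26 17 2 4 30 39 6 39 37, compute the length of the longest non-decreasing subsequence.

Scanning left to right, the best length ending at each element is: 17→1, 2→1, 37→2, 3→2, 21→3, 26→4, 17→3, 2→2, 4→3, 30→5, 39→6, 6→4, 39→7, 37→6.
So the longest non-decreasing subsequence has length 7, e.g. 2, 3, 21, 26, 30, 39, 39.

7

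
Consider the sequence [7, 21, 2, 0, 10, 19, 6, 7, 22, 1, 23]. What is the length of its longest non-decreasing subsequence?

Let dp[i] be the longest non-decreasing subsequence ending at position i. Then dp = [1, 2, 1, 1, 2, 3, 2, 3, 4, 2, 5].
The maximum is 5; one witness is 7, 10, 19, 22, 23 at positions 1,5,6,9,11.

5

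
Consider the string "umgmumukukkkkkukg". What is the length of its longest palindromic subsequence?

11

One longest palindromic subsequence is gkukkkkkukg (positions 3,8,9,10,11,12,13,14,15,16,17); it reads the same forward and backward, and the interval DP gives dp[1][17] = 11.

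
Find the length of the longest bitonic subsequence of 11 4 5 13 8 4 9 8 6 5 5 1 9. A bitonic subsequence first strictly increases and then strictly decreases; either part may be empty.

Let inc[i] be the LIS ending at i and dec[i] the longest strictly decreasing subsequence starting at i. inc = [1, 1, 2, 3, 3, 1, 4, 3, 3, 2, 2, 1, 4], dec = [6, 2, 3, 6, 4, 2, 5, 4, 3, 2, 2, 1, 1].
max_i inc[i]+dec[i]−1 = 8, with one witness 4, 5, 13, 9, 8, 6, 5, 1.

8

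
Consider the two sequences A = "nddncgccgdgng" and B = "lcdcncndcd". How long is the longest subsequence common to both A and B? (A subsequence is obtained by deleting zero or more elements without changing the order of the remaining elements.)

5

Backtracking the LCS table gives one alignment: d (A2,B3) → n (A4,B5) → c (A5,B6) → c (A8,B9) → d (A10,B10).
So the longest common subsequence has length 5.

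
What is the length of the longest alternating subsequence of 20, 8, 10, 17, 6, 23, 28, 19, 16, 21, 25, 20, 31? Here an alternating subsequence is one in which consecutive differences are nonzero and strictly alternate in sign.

A longest alternating subsequence is 20, 8, 10, 6, 23, 19, 21, 20, 31 (positions 1,2,3,5,6,8,10,12,13); its 8 consecutive differences strictly alternate in sign, and length 9 is optimal.

9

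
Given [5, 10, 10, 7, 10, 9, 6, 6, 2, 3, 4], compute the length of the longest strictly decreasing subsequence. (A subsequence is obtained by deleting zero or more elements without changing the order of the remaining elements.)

One longest decreasing subsequence is 10, 7, 6, 2 (positions 2,4,7,9), of length 4; no longer one exists.

4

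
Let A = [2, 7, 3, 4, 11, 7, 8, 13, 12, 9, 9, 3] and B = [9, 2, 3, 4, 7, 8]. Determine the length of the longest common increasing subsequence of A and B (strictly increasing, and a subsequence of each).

A longest common strictly increasing subsequence is 2, 3, 4, 7, 8 (length 5); it appears in order in both A and B, and no longer such subsequence exists.

5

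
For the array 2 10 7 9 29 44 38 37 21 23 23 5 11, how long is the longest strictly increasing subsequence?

5

Let dp[i] be the longest increasing subsequence ending at position i. Then dp = [1, 2, 2, 3, 4, 5, 5, 5, 4, 5, 5, 2, 4].
The maximum is 5; one witness is 2, 7, 9, 29, 44 at positions 1,3,4,5,6.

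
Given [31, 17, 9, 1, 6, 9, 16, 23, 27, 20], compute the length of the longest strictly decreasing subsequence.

Let dp[i] be the longest decreasing subsequence ending at position i. Then dp = [1, 2, 3, 4, 4, 3, 3, 2, 2, 3].
The maximum is 4; one witness is 31, 17, 9, 1 at positions 1,2,3,4.

4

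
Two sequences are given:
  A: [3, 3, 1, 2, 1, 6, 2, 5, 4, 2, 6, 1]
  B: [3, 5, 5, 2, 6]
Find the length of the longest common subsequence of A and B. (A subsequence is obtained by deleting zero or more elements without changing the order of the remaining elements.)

4

A longest common subsequence is 3, 5, 2, 6 (length 4); the LCS DP confirms no longer common subsequence exists.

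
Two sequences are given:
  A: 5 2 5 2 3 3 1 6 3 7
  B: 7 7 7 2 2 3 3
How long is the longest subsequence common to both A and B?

A longest common subsequence is 2, 2, 3, 3 (length 4); the LCS DP confirms no longer common subsequence exists.

4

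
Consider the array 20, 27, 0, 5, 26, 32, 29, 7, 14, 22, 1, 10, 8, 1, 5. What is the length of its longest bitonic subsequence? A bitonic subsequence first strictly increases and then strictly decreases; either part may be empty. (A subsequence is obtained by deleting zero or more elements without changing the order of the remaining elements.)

Let inc[i] be the LIS ending at i and dec[i] the longest strictly decreasing subsequence starting at i. inc = [1, 2, 1, 2, 3, 4, 4, 3, 4, 5, 2, 4, 4, 2, 3], dec = [5, 6, 1, 2, 5, 6, 5, 2, 4, 4, 1, 3, 2, 1, 1].
max_i inc[i]+dec[i]−1 = 9, with one witness 0, 5, 26, 32, 29, 22, 10, 8, 5.

9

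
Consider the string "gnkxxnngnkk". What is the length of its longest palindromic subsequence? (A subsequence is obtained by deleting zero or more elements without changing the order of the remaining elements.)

6

One longest palindromic subsequence is gnxxng (positions 1,2,4,5,7,8); it reads the same forward and backward, and the interval DP gives dp[1][11] = 6.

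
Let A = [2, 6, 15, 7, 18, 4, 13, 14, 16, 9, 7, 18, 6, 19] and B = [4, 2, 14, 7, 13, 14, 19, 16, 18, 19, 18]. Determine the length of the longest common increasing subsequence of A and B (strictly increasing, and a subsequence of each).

7

For each value that appears in both, track the longest common increasing run ending there.
The best achievable length is 7; one witness is 2, 7, 13, 14, 16, 18, 19 (A-positions 1,4,7,8,9,12,14, B-positions 2,4,5,6,8,9,10).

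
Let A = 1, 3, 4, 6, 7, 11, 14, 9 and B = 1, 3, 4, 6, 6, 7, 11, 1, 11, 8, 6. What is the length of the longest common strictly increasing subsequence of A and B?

For each value that appears in both, track the longest common increasing run ending there.
The best achievable length is 6; one witness is 1, 3, 4, 6, 7, 11 (A-positions 1,2,3,4,5,6, B-positions 1,2,3,4,6,7).

6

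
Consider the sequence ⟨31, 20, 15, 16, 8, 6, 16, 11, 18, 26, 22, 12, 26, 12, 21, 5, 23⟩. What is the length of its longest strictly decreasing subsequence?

6

Scanning left to right, the best length ending at each element is: 31→1, 20→2, 15→3, 16→3, 8→4, 6→5, 16→3, 11→4, 18→3, 26→2, 22→3, 12→4, 26→2, 12→4, 21→4, 5→6, 23→3.
So the longest decreasing subsequence has length 6, e.g. 31, 20, 15, 8, 6, 5.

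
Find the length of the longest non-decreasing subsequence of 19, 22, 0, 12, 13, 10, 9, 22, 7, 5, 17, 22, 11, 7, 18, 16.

5

Scanning left to right, the best length ending at each element is: 19→1, 22→2, 0→1, 12→2, 13→3, 10→2, 9→2, 22→4, 7→2, 5→2, 17→4, 22→5, 11→3, 7→3, 18→5, 16→4.
So the longest non-decreasing subsequence has length 5, e.g. 0, 12, 13, 22, 22.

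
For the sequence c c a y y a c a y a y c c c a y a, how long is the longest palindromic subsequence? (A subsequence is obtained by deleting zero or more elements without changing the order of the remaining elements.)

One longest palindromic subsequence is ayacyaycaya (positions 3,4,6,7,9,10,11,14,15,16,17); it reads the same forward and backward, and the interval DP gives dp[1][17] = 11.

11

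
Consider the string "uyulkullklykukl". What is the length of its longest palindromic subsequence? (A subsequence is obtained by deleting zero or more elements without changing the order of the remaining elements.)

10

One longest palindromic subsequence is uylkllklyu (positions 1,2,4,5,7,8,9,10,11,13); it reads the same forward and backward, and the interval DP gives dp[1][15] = 10.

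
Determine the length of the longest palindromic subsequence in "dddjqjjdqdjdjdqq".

10

One longest palindromic subsequence is ddjqjjqjdd (positions 2,3,4,5,6,7,9,11,12,14); it reads the same forward and backward, and the interval DP gives dp[1][16] = 10.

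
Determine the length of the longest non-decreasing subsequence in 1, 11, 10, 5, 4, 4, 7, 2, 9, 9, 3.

Let dp[i] be the longest non-decreasing subsequence ending at position i. Then dp = [1, 2, 2, 2, 2, 3, 4, 2, 5, 6, 3].
The maximum is 6; one witness is 1, 4, 4, 7, 9, 9 at positions 1,5,6,7,9,10.

6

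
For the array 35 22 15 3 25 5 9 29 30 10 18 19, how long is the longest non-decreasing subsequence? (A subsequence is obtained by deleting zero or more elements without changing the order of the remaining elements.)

Scanning left to right, the best length ending at each element is: 35→1, 22→1, 15→1, 3→1, 25→2, 5→2, 9→3, 29→4, 30→5, 10→4, 18→5, 19→6.
So the longest non-decreasing subsequence has length 6, e.g. 3, 5, 9, 10, 18, 19.

6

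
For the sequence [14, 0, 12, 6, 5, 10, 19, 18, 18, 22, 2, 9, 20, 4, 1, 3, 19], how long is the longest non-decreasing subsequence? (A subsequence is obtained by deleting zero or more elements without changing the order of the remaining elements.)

6

Let dp[i] be the longest non-decreasing subsequence ending at position i. Then dp = [1, 1, 2, 2, 2, 3, 4, 4, 5, 6, 2, 3, 6, 3, 2, 3, 6].
The maximum is 6; one witness is 0, 6, 10, 18, 18, 22 at positions 2,4,6,8,9,10.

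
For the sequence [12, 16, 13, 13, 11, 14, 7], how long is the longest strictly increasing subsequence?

One longest increasing subsequence is 12, 13, 14 (positions 1,3,6), of length 3; no longer one exists.

3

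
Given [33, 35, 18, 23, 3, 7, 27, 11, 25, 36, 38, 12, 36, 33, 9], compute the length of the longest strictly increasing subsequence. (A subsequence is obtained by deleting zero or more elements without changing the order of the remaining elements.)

Scanning left to right, the best length ending at each element is: 33→1, 35→2, 18→1, 23→2, 3→1, 7→2, 27→3, 11→3, 25→4, 36→5, 38→6, 12→4, 36→5, 33→5, 9→3.
So the longest increasing subsequence has length 6, e.g. 3, 7, 11, 25, 36, 38.

6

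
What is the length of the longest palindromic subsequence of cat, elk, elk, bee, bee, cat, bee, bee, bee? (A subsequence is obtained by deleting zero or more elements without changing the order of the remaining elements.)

One longest palindromic subsequence is bee bee bee bee bee (positions 4,5,7,8,9); it reads the same forward and backward, and the interval DP gives dp[1][9] = 5.

5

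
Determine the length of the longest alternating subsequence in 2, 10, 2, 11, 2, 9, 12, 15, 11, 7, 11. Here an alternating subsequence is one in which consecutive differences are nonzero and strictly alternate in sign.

Track the best alternating length ending on an up-step vs a down-step at each position: up/down = 1/1, 2/1, 1/3, 4/1, 1/5, 6/5, 6/1, 6/1, 6/7, 6/7, 8/7.
The maximum over both is 8; one such subsequence is 2, 10, 2, 11, 2, 9, 7, 11.

8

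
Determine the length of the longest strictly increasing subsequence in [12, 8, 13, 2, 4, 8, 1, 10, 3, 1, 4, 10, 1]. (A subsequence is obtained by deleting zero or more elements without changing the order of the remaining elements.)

One longest increasing subsequence is 2, 4, 8, 10 (positions 4,5,6,8), of length 4; no longer one exists.

4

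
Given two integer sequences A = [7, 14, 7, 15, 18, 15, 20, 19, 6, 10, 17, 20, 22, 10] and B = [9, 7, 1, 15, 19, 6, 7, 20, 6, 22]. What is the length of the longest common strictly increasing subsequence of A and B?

For each value that appears in both, track the longest common increasing run ending there.
The best achievable length is 5; one witness is 7, 15, 19, 20, 22 (A-positions 1,4,8,12,13, B-positions 2,4,5,8,10).

5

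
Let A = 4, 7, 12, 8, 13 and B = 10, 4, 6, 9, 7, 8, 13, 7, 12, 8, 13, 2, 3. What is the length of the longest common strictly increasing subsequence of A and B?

A longest common strictly increasing subsequence is 4, 7, 8, 13 (length 4); it appears in order in both A and B, and no longer such subsequence exists.

4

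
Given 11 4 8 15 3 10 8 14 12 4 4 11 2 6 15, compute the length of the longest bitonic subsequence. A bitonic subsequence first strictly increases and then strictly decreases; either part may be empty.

7

Let inc[i] be the LIS ending at i and dec[i] the longest strictly decreasing subsequence starting at i. inc = [1, 1, 2, 3, 1, 3, 2, 4, 4, 2, 2, 4, 1, 3, 5], dec = [5, 3, 3, 5, 2, 4, 3, 4, 3, 2, 2, 2, 1, 1, 1].
max_i inc[i]+dec[i]−1 = 7, with one witness 4, 8, 15, 14, 12, 11, 6.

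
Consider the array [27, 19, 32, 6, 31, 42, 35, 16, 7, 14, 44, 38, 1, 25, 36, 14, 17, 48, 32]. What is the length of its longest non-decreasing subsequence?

6

Let dp[i] be the longest non-decreasing subsequence ending at position i. Then dp = [1, 1, 2, 1, 2, 3, 3, 2, 2, 3, 4, 4, 1, 4, 5, 4, 5, 6, 6].
The maximum is 6; one witness is 6, 7, 14, 25, 36, 48 at positions 4,9,10,14,15,18.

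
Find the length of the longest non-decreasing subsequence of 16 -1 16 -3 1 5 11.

Scanning left to right, the best length ending at each element is: 16→1, -1→1, 16→2, -3→1, 1→2, 5→3, 11→4.
So the longest non-decreasing subsequence has length 4, e.g. -1, 1, 5, 11.

4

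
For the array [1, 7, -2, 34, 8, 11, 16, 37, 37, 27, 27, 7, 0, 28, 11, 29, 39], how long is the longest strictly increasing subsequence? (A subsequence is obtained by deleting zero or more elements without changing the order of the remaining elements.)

One longest increasing subsequence is 1, 7, 8, 11, 16, 27, 28, 29, 39 (positions 1,2,5,6,7,10,14,16,17), of length 9; no longer one exists.

9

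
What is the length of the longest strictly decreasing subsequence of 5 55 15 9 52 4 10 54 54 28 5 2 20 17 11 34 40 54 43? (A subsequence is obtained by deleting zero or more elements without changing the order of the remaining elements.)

6

Let dp[i] be the longest decreasing subsequence ending at position i. Then dp = [1, 1, 2, 3, 2, 4, 3, 2, 2, 3, 4, 5, 4, 5, 6, 3, 3, 2, 3].
The maximum is 6; one witness is 55, 52, 28, 20, 17, 11 at positions 2,5,10,13,14,15.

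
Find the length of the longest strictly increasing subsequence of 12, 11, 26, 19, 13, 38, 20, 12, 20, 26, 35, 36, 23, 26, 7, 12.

6

Scanning left to right, the best length ending at each element is: 12→1, 11→1, 26→2, 19→2, 13→2, 38→3, 20→3, 12→2, 20→3, 26→4, 35→5, 36→6, 23→4, 26→5, 7→1, 12→2.
So the longest increasing subsequence has length 6, e.g. 12, 19, 20, 26, 35, 36.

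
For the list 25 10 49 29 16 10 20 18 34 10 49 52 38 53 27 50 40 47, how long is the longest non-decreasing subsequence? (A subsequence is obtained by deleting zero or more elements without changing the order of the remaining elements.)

Let dp[i] be the longest non-decreasing subsequence ending at position i. Then dp = [1, 1, 2, 2, 2, 2, 3, 3, 4, 3, 5, 6, 5, 7, 4, 6, 6, 7].
The maximum is 7; one witness is 10, 16, 20, 34, 49, 52, 53 at positions 2,5,7,9,11,12,14.

7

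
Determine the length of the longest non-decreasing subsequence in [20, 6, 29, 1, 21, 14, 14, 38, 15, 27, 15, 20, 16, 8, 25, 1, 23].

7

Scanning left to right, the best length ending at each element is: 20→1, 6→1, 29→2, 1→1, 21→2, 14→2, 14→3, 38→4, 15→4, 27→5, 15→5, 20→6, 16→6, 8→2, 25→7, 1→2, 23→7.
So the longest non-decreasing subsequence has length 7, e.g. 6, 14, 14, 15, 15, 20, 25.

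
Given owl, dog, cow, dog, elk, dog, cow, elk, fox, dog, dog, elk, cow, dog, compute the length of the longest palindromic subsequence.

9

Using dp[i][j] = 2 + dp[i+1][j−1] if the ends match, else max(dp[i+1][j], dp[i][j−1]):
dp[1][14] = 9. A witness is dog cow elk dog dog dog elk cow dog at positions 2,3,5,6,10,11,12,13,14.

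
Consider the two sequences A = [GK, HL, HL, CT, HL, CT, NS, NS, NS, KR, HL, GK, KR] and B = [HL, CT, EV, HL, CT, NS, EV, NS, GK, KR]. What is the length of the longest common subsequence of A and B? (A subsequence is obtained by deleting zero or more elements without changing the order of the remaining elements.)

A longest common subsequence is HL, CT, HL, CT, NS, NS, GK, KR (length 8); the LCS DP confirms no longer common subsequence exists.

8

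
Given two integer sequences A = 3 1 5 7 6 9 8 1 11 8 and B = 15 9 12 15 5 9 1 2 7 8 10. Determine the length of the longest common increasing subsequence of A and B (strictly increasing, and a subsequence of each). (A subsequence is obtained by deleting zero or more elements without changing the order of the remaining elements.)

3

For each value that appears in both, track the longest common increasing run ending there.
The best achievable length is 3; one witness is 5, 7, 8 (A-positions 3,4,7, B-positions 5,9,10).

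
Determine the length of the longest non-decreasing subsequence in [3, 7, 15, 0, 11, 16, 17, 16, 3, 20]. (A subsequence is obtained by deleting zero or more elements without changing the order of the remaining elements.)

Let dp[i] be the longest non-decreasing subsequence ending at position i. Then dp = [1, 2, 3, 1, 3, 4, 5, 5, 2, 6].
The maximum is 6; one witness is 3, 7, 15, 16, 17, 20 at positions 1,2,3,6,7,10.

6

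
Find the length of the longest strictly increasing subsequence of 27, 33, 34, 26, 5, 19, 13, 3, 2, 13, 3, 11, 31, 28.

Scanning left to right, the best length ending at each element is: 27→1, 33→2, 34→3, 26→1, 5→1, 19→2, 13→2, 3→1, 2→1, 13→2, 3→2, 11→3, 31→4, 28→4.
So the longest increasing subsequence has length 4, e.g. 2, 3, 11, 31.

4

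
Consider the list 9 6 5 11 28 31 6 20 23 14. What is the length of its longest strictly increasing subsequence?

4

Let dp[i] be the longest increasing subsequence ending at position i. Then dp = [1, 1, 1, 2, 3, 4, 2, 3, 4, 3].
The maximum is 4; one witness is 9, 11, 28, 31 at positions 1,4,5,6.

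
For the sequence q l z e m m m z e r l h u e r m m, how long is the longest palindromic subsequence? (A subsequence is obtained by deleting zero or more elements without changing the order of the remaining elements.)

Using dp[i][j] = 2 + dp[i+1][j−1] if the ends match, else max(dp[i+1][j], dp[i][j−1]):
dp[1][17] = 7. A witness is mmrermm at positions 5,6,10,14,15,16,17.

7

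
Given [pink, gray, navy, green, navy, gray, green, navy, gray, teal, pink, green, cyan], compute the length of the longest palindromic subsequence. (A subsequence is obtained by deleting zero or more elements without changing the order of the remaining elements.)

One longest palindromic subsequence is pink gray navy green gray green navy gray pink (positions 1,2,3,4,6,7,8,9,11); it reads the same forward and backward, and the interval DP gives dp[1][13] = 9.

9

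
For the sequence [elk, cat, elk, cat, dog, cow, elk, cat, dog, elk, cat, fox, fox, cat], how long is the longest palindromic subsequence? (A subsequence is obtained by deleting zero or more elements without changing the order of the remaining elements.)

7

One longest palindromic subsequence is cat cat elk dog elk cat cat (positions 2,4,7,9,10,11,14); it reads the same forward and backward, and the interval DP gives dp[1][14] = 7.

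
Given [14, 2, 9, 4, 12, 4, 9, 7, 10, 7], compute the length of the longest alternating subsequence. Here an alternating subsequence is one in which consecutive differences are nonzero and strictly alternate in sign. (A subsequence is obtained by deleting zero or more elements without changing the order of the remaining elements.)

10

A longest alternating subsequence is 14, 2, 9, 4, 12, 4, 9, 7, 10, 7 (positions 1,2,3,4,5,6,7,8,9,10); its 9 consecutive differences strictly alternate in sign, and length 10 is optimal.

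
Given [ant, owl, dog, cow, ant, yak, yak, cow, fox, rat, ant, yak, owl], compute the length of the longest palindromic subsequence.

6

One longest palindromic subsequence is owl ant yak yak ant owl (positions 2,5,6,7,11,13); it reads the same forward and backward, and the interval DP gives dp[1][13] = 6.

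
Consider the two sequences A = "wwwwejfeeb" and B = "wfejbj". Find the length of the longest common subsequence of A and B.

4

A longest common subsequence is wejb (length 4); the LCS DP confirms no longer common subsequence exists.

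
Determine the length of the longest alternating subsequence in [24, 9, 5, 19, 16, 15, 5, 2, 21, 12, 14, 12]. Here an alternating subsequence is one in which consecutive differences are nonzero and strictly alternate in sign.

A longest alternating subsequence is 24, 9, 19, 16, 21, 12, 14, 12 (positions 1,2,4,5,9,10,11,12); its 7 consecutive differences strictly alternate in sign, and length 8 is optimal.

8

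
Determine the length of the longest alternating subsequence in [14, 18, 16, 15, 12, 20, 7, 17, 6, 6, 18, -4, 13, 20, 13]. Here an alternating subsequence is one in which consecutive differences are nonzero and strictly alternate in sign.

11

Track the best alternating length ending on an up-step vs a down-step at each position: up/down = 1/1, 2/1, 2/3, 2/3, 1/3, 4/1, 1/5, 6/5, 1/7, 1/7, 8/5, 1/9, 10/9, 10/1, 10/11.
The maximum over both is 11; one such subsequence is 14, 18, 16, 20, 7, 17, 6, 18, -4, 20, 13.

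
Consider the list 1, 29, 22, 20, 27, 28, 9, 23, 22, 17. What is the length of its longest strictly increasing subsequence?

4

Scanning left to right, the best length ending at each element is: 1→1, 29→2, 22→2, 20→2, 27→3, 28→4, 9→2, 23→3, 22→3, 17→3.
So the longest increasing subsequence has length 4, e.g. 1, 22, 27, 28.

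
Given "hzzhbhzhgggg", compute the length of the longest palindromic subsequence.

One longest palindromic subsequence is hzhbhzh (positions 1,2,4,5,6,7,8); it reads the same forward and backward, and the interval DP gives dp[1][12] = 7.

7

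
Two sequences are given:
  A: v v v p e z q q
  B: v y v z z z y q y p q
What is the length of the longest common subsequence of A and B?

Backtracking the LCS table gives one alignment: v (A1,B1) → v (A2,B3) → z (A6,B6) → q (A7,B8) → q (A8,B11).
So the longest common subsequence has length 5.

5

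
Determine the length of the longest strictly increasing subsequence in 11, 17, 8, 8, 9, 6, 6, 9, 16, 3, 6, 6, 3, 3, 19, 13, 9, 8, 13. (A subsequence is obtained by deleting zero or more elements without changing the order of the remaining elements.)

Let dp[i] be the longest increasing subsequence ending at position i. Then dp = [1, 2, 1, 1, 2, 1, 1, 2, 3, 1, 2, 2, 1, 1, 4, 3, 3, 3, 4].
The maximum is 4; one witness is 8, 9, 16, 19 at positions 3,5,9,15.

4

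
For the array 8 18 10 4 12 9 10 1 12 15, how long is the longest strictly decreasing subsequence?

Let dp[i] be the longest decreasing subsequence ending at position i. Then dp = [1, 1, 2, 3, 2, 3, 3, 4, 2, 2].
The maximum is 4; one witness is 18, 10, 4, 1 at positions 2,3,4,8.

4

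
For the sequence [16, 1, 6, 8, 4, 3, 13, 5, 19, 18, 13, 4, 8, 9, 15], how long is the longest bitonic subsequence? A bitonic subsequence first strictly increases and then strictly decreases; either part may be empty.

One longest bitonic subsequence is 1, 6, 8, 13, 19, 18, 13, 9 (positions 2,3,4,7,9,10,11,14): it rises to 19 then falls. Length 8 is optimal.

8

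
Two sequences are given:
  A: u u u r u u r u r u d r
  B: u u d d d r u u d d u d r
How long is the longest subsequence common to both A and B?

8

Backtracking the LCS table gives one alignment: u (A1,B1) → u (A2,B2) → r (A4,B6) → u (A5,B7) → u (A6,B8) → u (A10,B11) → d (A11,B12) → r (A12,B13).
So the longest common subsequence has length 8.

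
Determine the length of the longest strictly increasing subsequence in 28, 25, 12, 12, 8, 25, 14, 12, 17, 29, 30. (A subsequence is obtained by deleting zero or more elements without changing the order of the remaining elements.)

5

Let dp[i] be the longest increasing subsequence ending at position i. Then dp = [1, 1, 1, 1, 1, 2, 2, 2, 3, 4, 5].
The maximum is 5; one witness is 12, 14, 17, 29, 30 at positions 3,7,9,10,11.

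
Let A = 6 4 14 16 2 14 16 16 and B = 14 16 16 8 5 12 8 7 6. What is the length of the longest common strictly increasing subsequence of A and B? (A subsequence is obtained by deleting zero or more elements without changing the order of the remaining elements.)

For each value that appears in both, track the longest common increasing run ending there.
The best achievable length is 2; one witness is 14, 16 (A-positions 3,4, B-positions 1,2).

2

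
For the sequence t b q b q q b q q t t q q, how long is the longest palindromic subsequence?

One longest palindromic subsequence is tqbqqbqt (positions 1,3,4,5,6,7,9,11); it reads the same forward and backward, and the interval DP gives dp[1][13] = 8.

8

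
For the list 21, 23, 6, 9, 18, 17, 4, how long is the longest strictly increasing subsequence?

Let dp[i] be the longest increasing subsequence ending at position i. Then dp = [1, 2, 1, 2, 3, 3, 1].
The maximum is 3; one witness is 6, 9, 18 at positions 3,4,5.

3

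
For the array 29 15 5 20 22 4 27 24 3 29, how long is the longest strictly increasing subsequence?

Let dp[i] be the longest increasing subsequence ending at position i. Then dp = [1, 1, 1, 2, 3, 1, 4, 4, 1, 5].
The maximum is 5; one witness is 15, 20, 22, 27, 29 at positions 2,4,5,7,10.

5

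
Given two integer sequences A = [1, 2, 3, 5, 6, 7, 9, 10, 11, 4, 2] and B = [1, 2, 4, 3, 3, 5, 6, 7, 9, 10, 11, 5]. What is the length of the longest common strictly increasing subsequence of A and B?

9

For each value that appears in both, track the longest common increasing run ending there.
The best achievable length is 9; one witness is 1, 2, 3, 5, 6, 7, 9, 10, 11 (A-positions 1,2,3,4,5,6,7,8,9, B-positions 1,2,4,6,7,8,9,10,11).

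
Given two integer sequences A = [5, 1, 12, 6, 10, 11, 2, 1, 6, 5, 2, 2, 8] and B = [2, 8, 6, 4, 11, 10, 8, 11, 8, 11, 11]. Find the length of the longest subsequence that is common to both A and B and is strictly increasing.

For each value that appears in both, track the longest common increasing run ending there.
The best achievable length is 3; one witness is 2, 6, 8 (A-positions 7,9,13, B-positions 1,3,7).

3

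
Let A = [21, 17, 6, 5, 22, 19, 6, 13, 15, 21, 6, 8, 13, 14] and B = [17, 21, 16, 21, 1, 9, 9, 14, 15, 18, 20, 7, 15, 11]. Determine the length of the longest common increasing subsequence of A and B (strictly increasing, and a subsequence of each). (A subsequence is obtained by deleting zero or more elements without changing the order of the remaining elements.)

A longest common strictly increasing subsequence is 17, 21 (length 2); it appears in order in both A and B, and no longer such subsequence exists.

2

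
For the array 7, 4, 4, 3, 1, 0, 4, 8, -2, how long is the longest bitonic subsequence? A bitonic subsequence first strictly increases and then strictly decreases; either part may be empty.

Let inc[i] be the LIS ending at i and dec[i] the longest strictly decreasing subsequence starting at i. inc = [1, 1, 1, 1, 1, 1, 2, 3, 1], dec = [6, 5, 5, 4, 3, 2, 2, 2, 1].
max_i inc[i]+dec[i]−1 = 6, with one witness 7, 4, 3, 1, 0, -2.

6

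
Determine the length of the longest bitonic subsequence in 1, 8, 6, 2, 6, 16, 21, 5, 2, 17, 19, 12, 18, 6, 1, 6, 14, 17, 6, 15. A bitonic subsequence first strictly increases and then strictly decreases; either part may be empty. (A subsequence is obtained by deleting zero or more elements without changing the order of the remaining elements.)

Let inc[i] be the LIS ending at i and dec[i] the longest strictly decreasing subsequence starting at i. inc = [1, 2, 2, 2, 3, 4, 5, 3, 2, 5, 6, 4, 6, 4, 1, 4, 5, 6, 4, 6], dec = [1, 5, 4, 2, 4, 4, 5, 3, 2, 4, 4, 3, 3, 2, 1, 1, 2, 2, 1, 1].
max_i inc[i]+dec[i]−1 = 9, with one witness 1, 2, 6, 16, 21, 19, 18, 17, 15.

9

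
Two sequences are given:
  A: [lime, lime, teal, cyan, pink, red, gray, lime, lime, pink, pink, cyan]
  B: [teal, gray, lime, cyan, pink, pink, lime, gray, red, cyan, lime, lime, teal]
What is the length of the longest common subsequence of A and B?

Backtracking the LCS table gives one alignment: lime (A2,B3) → cyan (A4,B4) → pink (A5,B6) → red (A6,B9) → lime (A8,B11) → lime (A9,B12).
So the longest common subsequence has length 6.

6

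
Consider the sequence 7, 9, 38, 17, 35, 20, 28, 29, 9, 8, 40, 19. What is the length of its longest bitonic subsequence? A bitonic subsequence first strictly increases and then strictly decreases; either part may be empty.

One longest bitonic subsequence is 7, 9, 17, 20, 28, 29, 9, 8 (positions 1,2,4,6,7,8,9,10): it rises to 29 then falls. Length 8 is optimal.

8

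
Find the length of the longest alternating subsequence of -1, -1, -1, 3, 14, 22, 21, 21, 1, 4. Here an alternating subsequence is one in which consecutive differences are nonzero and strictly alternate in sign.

A longest alternating subsequence is -1, 3, 1, 4 (positions 1,4,9,10); its 3 consecutive differences strictly alternate in sign, and length 4 is optimal.

4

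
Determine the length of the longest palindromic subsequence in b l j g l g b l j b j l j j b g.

9

One longest palindromic subsequence is gbjjljjbg (positions 4,7,9,11,12,13,14,15,16); it reads the same forward and backward, and the interval DP gives dp[1][16] = 9.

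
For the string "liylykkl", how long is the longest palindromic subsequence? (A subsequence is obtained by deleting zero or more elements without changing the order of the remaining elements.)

5

One longest palindromic subsequence is lylyl (positions 1,3,4,5,8); it reads the same forward and backward, and the interval DP gives dp[1][8] = 5.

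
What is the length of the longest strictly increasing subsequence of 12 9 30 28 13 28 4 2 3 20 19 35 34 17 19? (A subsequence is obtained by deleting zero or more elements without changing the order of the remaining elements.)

4

One longest increasing subsequence is 12, 13, 28, 35 (positions 1,5,6,12), of length 4; no longer one exists.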